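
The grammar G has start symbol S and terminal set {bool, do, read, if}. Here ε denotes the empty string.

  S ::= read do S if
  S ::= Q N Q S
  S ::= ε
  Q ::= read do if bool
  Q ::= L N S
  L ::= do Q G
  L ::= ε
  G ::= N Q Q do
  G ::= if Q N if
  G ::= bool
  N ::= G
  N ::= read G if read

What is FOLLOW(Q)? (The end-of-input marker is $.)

{$, bool, do, if, read}

FIRST(L) = {ε, do}
FIRST(S) = {ε, bool, do, if, read}  (via Q N Q S)
FIRST(Q) = {bool, do, if, read}  (via L N S)
FIRST(G) = {bool, if, read}  (via N Q Q do)
FIRST(N) = {bool, if, read}  (via G)
FOLLOW(S) includes $ since S is the start symbol.
FOLLOW(L): in Q::=L N S, L is followed by N S with FIRST {bool, if, read}. Thus FOLLOW(L) = {bool, if, read}.
FOLLOW(S): in S::=read do S if, S is followed by if with FIRST {if}; in S::=Q N Q S, the suffix after S is empty (adds nothing new); in Q::=L N S, the suffix after S is empty, so FOLLOW(S) ⊇ FOLLOW(Q) = {$, bool, do, if, read}. Thus FOLLOW(S) = {$, bool, do, if, read}.
FOLLOW(Q): in S::=Q N Q S (occurrence 1), Q is followed by N Q S with FIRST {bool, if, read}; in S::=Q N Q S (occurrence 2), Q is followed by S with FIRST {ε, bool, do, if, read}; in S::=Q N Q S (occurrence 2), the suffix after Q is nullable, so FOLLOW(Q) ⊇ FOLLOW(S) = {$, bool, do, if, read}; in L::=do Q G, Q is followed by G with FIRST {bool, if, read}; in G::=N Q Q do (occurrence 1), Q is followed by Q do with FIRST {bool, do, if, read}; in G::=N Q Q do (occurrence 2), Q is followed by do with FIRST {do}; in G::=if Q N if, Q is followed by N if with FIRST {bool, if, read}. Thus FOLLOW(Q) = {$, bool, do, if, read}.
FOLLOW(N): in S::=Q N Q S, N is followed by Q S with FIRST {bool, do, if, read}; in Q::=L N S, N is followed by S with FIRST {ε, bool, do, if, read}; in Q::=L N S, the suffix after N is nullable, so FOLLOW(N) ⊇ FOLLOW(Q) = {$, bool, do, if, read}; in G::=N Q Q do, N is followed by Q Q do with FIRST {bool, do, if, read}; in G::=if Q N if, N is followed by if with FIRST {if}. Thus FOLLOW(N) = {$, bool, do, if, read}.
FOLLOW(G): in L::=do Q G, the suffix after G is empty, so FOLLOW(G) ⊇ FOLLOW(L) = {bool, if, read}; in N::=G, the suffix after G is empty, so FOLLOW(G) ⊇ FOLLOW(N) = {$, bool, do, if, read}; in N::=read G if read, G is followed by if read with FIRST {if}. Thus FOLLOW(G) = {$, bool, do, if, read}.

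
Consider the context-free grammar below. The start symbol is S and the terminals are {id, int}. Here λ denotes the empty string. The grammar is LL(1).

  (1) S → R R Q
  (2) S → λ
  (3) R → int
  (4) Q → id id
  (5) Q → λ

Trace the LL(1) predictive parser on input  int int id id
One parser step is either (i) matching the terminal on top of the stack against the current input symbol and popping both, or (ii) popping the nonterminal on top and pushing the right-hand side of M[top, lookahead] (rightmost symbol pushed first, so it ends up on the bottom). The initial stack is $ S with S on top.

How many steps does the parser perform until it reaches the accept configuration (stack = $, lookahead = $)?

step 1: stack=$ S  input=int int id id $  — expand S → R R Q
step 2: stack=$ Q R R  input=int int id id $  — expand R → int
step 3: stack=$ Q R int  input=int int id id $  — match int
step 4: stack=$ Q R  input=int id id $  — expand R → int
step 5: stack=$ Q int  input=int id id $  — match int
step 6: stack=$ Q  input=id id $  — expand Q → id id
step 7: stack=$ id id  input=id id $  — match id
step 8: stack=$ id  input=id $  — match id
Accept reached after 8 steps.

8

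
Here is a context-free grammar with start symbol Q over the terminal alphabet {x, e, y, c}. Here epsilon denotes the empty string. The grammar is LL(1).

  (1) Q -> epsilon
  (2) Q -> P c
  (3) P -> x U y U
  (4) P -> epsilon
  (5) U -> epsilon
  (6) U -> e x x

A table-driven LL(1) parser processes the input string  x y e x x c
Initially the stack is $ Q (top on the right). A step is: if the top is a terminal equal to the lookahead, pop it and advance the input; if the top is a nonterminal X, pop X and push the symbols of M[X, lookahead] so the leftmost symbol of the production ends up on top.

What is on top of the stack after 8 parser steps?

x

step 1: stack=$ Q  input=x y e x x c $  — expand Q -> P c
step 2: stack=$ c P  input=x y e x x c $  — expand P -> x U y U
step 3: stack=$ c U y U x  input=x y e x x c $  — match x
step 4: stack=$ c U y U  input=y e x x c $  — expand U -> epsilon
step 5: stack=$ c U y  input=y e x x c $  — match y
step 6: stack=$ c U  input=e x x c $  — expand U -> e x x
step 7: stack=$ c x x e  input=e x x c $  — match e
step 8: stack=$ c x x  input=x x c $  — match x
Stack after step 8: $ c x (top = x).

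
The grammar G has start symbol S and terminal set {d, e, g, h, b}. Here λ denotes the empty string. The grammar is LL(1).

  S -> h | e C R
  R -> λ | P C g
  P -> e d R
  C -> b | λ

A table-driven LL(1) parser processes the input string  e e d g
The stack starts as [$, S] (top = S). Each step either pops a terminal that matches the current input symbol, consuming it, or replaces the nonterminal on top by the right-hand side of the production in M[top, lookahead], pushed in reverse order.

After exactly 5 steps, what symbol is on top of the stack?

     Stack    Input      Action
  1  $ S      e e d g $  expand S -> e C R
  2  $ R C e  e e d g $  match e
  3  $ R C    e d g $    expand C -> λ
  4  $ R      e d g $    expand R -> P C g
  5  $ g C P  e d g $    expand P -> e d R
Stack after step 5: $ g C R d e (top = e).

e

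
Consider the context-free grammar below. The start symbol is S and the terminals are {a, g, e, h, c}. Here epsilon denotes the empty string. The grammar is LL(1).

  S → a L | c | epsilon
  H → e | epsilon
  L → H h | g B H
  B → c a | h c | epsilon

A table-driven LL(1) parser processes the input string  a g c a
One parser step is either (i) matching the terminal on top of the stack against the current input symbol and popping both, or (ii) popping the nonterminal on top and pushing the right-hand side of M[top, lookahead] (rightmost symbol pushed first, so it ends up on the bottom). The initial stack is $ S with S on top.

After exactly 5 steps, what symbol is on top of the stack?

c

step 1: stack=$ S  input=a g c a $  — expand S → a L
step 2: stack=$ L a  input=a g c a $  — match a
step 3: stack=$ L  input=g c a $  — expand L → g B H
step 4: stack=$ H B g  input=g c a $  — match g
step 5: stack=$ H B  input=c a $  — expand B → c a
Stack after step 5: $ H a c (top = c).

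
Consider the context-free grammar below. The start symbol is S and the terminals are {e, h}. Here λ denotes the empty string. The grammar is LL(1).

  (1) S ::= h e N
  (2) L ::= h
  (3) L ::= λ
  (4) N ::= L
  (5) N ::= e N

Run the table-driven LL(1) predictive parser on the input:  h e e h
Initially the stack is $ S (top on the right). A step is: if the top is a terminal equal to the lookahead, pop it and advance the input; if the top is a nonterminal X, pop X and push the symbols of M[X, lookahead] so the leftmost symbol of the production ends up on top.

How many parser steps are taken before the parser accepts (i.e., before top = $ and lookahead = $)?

8

step 1: stack=$ S  input=h e e h $  — expand S ::= h e N
step 2: stack=$ N e h  input=h e e h $  — match h
step 3: stack=$ N e  input=e e h $  — match e
step 4: stack=$ N  input=e h $  — expand N ::= e N
step 5: stack=$ N e  input=e h $  — match e
step 6: stack=$ N  input=h $  — expand N ::= L
step 7: stack=$ L  input=h $  — expand L ::= h
step 8: stack=$ h  input=h $  — match h
Accept reached after 8 steps.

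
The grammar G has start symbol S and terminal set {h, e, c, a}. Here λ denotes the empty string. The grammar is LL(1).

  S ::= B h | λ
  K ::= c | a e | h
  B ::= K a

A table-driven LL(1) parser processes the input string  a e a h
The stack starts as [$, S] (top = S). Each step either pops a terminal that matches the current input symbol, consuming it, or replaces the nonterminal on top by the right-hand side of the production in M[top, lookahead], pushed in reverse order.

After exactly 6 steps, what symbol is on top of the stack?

h

     Stack      Input      Action
  1  $ S        a e a h $  expand S ::= B h
  2  $ h B      a e a h $  expand B ::= K a
  3  $ h a K    a e a h $  expand K ::= a e
  4  $ h a e a  a e a h $  match a
  5  $ h a e    e a h $    match e
  6  $ h a      a h $      match a
Stack after step 6: $ h (top = h).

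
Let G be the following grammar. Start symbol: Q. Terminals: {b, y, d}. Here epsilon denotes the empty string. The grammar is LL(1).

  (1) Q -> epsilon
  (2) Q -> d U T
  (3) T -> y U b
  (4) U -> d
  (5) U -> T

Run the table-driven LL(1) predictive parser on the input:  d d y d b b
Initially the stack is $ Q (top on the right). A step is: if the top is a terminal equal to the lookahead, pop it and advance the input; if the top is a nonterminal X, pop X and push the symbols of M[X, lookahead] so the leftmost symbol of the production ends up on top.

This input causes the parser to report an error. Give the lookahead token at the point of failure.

b

step 1: stack=$ Q  input=d d y d b b $  — expand Q -> d U T
step 2: stack=$ T U d  input=d d y d b b $  — match d
step 3: stack=$ T U  input=d y d b b $  — expand U -> d
step 4: stack=$ T d  input=d y d b b $  — match d
step 5: stack=$ T  input=y d b b $  — expand T -> y U b
step 6: stack=$ b U y  input=y d b b $  — match y
step 7: stack=$ b U  input=d b b $  — expand U -> d
step 8: stack=$ b d  input=d b b $  — match d
step 9: stack=$ b  input=b b $  — match b
step 10: stack=$  input=b $  — error: stack empty but input remains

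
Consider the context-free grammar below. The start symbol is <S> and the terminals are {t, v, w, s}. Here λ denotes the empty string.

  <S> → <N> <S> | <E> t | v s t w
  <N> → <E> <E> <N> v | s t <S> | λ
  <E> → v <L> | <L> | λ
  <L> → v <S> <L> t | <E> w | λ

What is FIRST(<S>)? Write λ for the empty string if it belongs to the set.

FIRST(<S>): from <S>→<N> <S> we get {s, t, v, w}; from <S>→<E> t we get {t, v, w}; from <S>→v s t w we get {v}. So FIRST(<S>) = {s, t, v, w}.
FIRST(<N>): from <N>→<E> <E> <N> v we get {s, v, w}; from <N>→s t <S> we get {s}; from <N>→λ we get {λ}. So FIRST(<N>) = {λ, s, v, w}.
FIRST(<E>): from <E>→v <L> we get {v}; from <E>→<L> we get {λ, v, w}; from <E>→λ we get {λ}. So FIRST(<E>) = {λ, v, w}.
FIRST(<L>): from <L>→v <S> <L> t we get {v}; from <L>→<E> w we get {v, w}; from <L>→λ we get {λ}. So FIRST(<L>) = {λ, v, w}.

{s, t, v, w}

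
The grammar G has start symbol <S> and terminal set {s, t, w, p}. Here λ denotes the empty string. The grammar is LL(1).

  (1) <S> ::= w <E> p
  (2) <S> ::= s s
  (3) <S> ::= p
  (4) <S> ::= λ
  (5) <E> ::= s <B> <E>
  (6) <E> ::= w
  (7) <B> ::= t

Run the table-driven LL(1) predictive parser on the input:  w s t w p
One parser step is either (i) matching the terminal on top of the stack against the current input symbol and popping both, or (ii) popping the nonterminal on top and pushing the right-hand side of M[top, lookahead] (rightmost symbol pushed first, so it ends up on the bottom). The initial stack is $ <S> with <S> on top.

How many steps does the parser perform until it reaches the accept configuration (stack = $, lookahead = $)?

9

     Stack          Input        Action
  1  $ <S>          w s t w p $  expand <S> ::= w <E> p
  2  $ p <E> w      w s t w p $  match w
  3  $ p <E>        s t w p $    expand <E> ::= s <B> <E>
  4  $ p <E> <B> s  s t w p $    match s
  5  $ p <E> <B>    t w p $      expand <B> ::= t
  6  $ p <E> t      t w p $      match t
  7  $ p <E>        w p $        expand <E> ::= w
  8  $ p w          w p $        match w
  9  $ p            p $          match p
Accept reached after 9 steps.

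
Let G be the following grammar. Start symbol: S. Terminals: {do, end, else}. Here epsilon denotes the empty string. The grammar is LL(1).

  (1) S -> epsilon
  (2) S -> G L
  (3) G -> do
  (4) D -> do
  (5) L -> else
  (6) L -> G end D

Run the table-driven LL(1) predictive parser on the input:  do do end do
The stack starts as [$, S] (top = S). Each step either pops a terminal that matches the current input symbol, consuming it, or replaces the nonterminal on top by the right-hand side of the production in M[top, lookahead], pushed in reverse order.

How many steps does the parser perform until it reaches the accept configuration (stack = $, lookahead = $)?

step 1: stack=$ S  input=do do end do $  — expand S -> G L
step 2: stack=$ L G  input=do do end do $  — expand G -> do
step 3: stack=$ L do  input=do do end do $  — match do
step 4: stack=$ L  input=do end do $  — expand L -> G end D
step 5: stack=$ D end G  input=do end do $  — expand G -> do
step 6: stack=$ D end do  input=do end do $  — match do
step 7: stack=$ D end  input=end do $  — match end
step 8: stack=$ D  input=do $  — expand D -> do
step 9: stack=$ do  input=do $  — match do
Accept reached after 9 steps.

9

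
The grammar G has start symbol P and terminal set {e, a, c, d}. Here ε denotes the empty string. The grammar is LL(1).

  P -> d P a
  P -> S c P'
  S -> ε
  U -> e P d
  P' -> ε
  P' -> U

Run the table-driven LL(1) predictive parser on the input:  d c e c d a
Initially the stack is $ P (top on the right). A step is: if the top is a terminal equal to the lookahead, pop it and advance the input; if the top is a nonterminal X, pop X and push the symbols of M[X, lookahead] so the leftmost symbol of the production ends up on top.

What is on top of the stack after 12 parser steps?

      Stack         Input          Action
   1  $ P           d c e c d a $  expand P -> d P a
   2  $ a P d       d c e c d a $  match d
   3  $ a P         c e c d a $    expand P -> S c P'
   4  $ a P' c S    c e c d a $    expand S -> ε
   5  $ a P' c      c e c d a $    match c
   6  $ a P'        e c d a $      expand P' -> U
   7  $ a U         e c d a $      expand U -> e P d
   8  $ a d P e     e c d a $      match e
   9  $ a d P       c d a $        expand P -> S c P'
  10  $ a d P' c S  c d a $        expand S -> ε
  11  $ a d P' c    c d a $        match c
  12  $ a d P'      d a $          expand P' -> ε
Stack after step 12: $ a d (top = d).

d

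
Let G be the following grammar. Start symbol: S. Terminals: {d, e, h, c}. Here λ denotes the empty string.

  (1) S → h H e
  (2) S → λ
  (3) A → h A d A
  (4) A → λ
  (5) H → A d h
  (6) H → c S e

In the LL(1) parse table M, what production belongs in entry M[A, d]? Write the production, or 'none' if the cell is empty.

FIRST(S) = {λ, h}
FIRST(A) = {λ, h}
FIRST(H) = {c, d, h}  (via A d h)
FOLLOW(S) includes $ since S is the start symbol.
FOLLOW(A): in A→h A d A (occurrence 1), A is followed by d A with FIRST {d}; in A→h A d A (occurrence 2), the suffix after A is empty (adds nothing new); in H→A d h, A is followed by d h with FIRST {d}. Thus FOLLOW(A) = {d}.
For A → h A d A: FIRST(h A d A) = {h}, so it goes in M[A, t] for t ∈ {h}.
For A → λ: FIRST(λ) = {λ}, so it goes in M[A, t] for t ∈ {}; since λ ∈ FIRST, also for every t ∈ FOLLOW(A) = {d}.

A → λ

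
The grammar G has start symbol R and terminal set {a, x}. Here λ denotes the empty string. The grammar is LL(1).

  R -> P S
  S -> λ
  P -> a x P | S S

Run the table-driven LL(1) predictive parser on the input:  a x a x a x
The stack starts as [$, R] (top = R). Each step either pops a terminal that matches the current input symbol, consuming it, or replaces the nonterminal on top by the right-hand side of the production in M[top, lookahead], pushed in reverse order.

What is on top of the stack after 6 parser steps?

step 1: stack=$ R  input=a x a x a x $  — expand R -> P S
step 2: stack=$ S P  input=a x a x a x $  — expand P -> a x P
step 3: stack=$ S P x a  input=a x a x a x $  — match a
step 4: stack=$ S P x  input=x a x a x $  — match x
step 5: stack=$ S P  input=a x a x $  — expand P -> a x P
step 6: stack=$ S P x a  input=a x a x $  — match a
Stack after step 6: $ S P x (top = x).

x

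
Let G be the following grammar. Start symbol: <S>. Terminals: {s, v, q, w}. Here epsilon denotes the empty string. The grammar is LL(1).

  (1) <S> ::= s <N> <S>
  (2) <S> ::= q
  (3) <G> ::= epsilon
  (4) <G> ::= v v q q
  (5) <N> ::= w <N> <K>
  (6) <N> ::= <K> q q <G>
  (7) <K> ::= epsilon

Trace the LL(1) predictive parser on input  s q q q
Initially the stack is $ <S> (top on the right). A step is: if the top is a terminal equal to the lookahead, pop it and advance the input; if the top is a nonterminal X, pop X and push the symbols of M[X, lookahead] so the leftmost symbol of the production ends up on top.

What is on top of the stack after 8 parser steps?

step 1: stack=$ <S>  input=s q q q $  — expand <S> ::= s <N> <S>
step 2: stack=$ <S> <N> s  input=s q q q $  — match s
step 3: stack=$ <S> <N>  input=q q q $  — expand <N> ::= <K> q q <G>
step 4: stack=$ <S> <G> q q <K>  input=q q q $  — expand <K> ::= epsilon
step 5: stack=$ <S> <G> q q  input=q q q $  — match q
step 6: stack=$ <S> <G> q  input=q q $  — match q
step 7: stack=$ <S> <G>  input=q $  — expand <G> ::= epsilon
step 8: stack=$ <S>  input=q $  — expand <S> ::= q
Stack after step 8: $ q (top = q).

q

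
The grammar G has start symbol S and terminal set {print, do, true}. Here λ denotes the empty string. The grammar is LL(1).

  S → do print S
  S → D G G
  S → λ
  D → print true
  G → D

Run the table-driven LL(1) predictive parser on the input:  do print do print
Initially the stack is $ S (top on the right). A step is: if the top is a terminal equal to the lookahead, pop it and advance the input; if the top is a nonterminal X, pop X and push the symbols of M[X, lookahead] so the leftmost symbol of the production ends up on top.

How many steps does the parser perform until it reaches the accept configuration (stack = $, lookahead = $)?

step 1: stack=$ S  input=do print do print $  — expand S → do print S
step 2: stack=$ S print do  input=do print do print $  — match do
step 3: stack=$ S print  input=print do print $  — match print
step 4: stack=$ S  input=do print $  — expand S → do print S
step 5: stack=$ S print do  input=do print $  — match do
step 6: stack=$ S print  input=print $  — match print
step 7: stack=$ S  input=$  — expand S → λ
Accept reached after 7 steps.

7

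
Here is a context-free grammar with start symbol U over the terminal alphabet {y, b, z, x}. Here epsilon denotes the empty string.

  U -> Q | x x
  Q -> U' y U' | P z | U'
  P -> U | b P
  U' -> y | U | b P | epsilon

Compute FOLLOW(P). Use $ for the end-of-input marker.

FIRST(U) = {epsilon, b, x, y, z}  (via Q)
FIRST(P) = {epsilon, b, x, y, z}  (via U)
FIRST(U') = {epsilon, b, x, y, z}  (via U)
FIRST(Q) = {epsilon, b, x, y, z}  (via U' y U', P z, U')
FOLLOW(U) includes $ since U is the start symbol.
FOLLOW(U): in P->U, the suffix after U is empty, so FOLLOW(U) ⊇ FOLLOW(P) = {$, y, z}; in U'->U, the suffix after U is empty, so FOLLOW(U) ⊇ FOLLOW(U') = {$, y, z}. Thus FOLLOW(U) = {$, y, z}.
FOLLOW(Q): in U->Q, the suffix after Q is empty, so FOLLOW(Q) ⊇ FOLLOW(U) = {$, y, z}. Thus FOLLOW(Q) = {$, y, z}.
FOLLOW(U'): in Q->U' y U' (occurrence 1), U' is followed by y U' with FIRST {y}; in Q->U' y U' (occurrence 2), the suffix after U' is empty, so FOLLOW(U') ⊇ FOLLOW(Q) = {$, y, z}; in Q->U', the suffix after U' is empty, so FOLLOW(U') ⊇ FOLLOW(Q) = {$, y, z}. Thus FOLLOW(U') = {$, y, z}.
FOLLOW(P): in Q->P z, P is followed by z with FIRST {z}; in P->b P, the suffix after P is empty (adds nothing new); in U'->b P, the suffix after P is empty, so FOLLOW(P) ⊇ FOLLOW(U') = {$, y, z}. Thus FOLLOW(P) = {$, y, z}.

{$, y, z}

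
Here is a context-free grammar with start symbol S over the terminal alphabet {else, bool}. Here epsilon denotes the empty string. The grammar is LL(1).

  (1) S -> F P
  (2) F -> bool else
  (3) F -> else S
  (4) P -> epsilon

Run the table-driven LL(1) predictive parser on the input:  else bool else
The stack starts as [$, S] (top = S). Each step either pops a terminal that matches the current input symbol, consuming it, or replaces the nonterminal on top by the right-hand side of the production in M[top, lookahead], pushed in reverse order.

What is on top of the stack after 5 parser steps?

bool

step 1: stack=$ S  input=else bool else $  — expand S -> F P
step 2: stack=$ P F  input=else bool else $  — expand F -> else S
step 3: stack=$ P S else  input=else bool else $  — match else
step 4: stack=$ P S  input=bool else $  — expand S -> F P
step 5: stack=$ P P F  input=bool else $  — expand F -> bool else
Stack after step 5: $ P P else bool (top = bool).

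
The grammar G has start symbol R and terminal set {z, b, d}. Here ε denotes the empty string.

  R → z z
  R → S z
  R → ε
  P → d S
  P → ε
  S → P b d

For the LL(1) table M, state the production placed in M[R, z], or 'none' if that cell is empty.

FIRST(P) = {ε, d}
FIRST(S) = {b, d}  (via P b d)
FIRST(R) = {ε, b, d, z}  (via S z)
FOLLOW(R) includes $ since R is the start symbol.
FOLLOW(R): R appears on no right-hand side. Thus FOLLOW(R) = {$}.
For R → z z: FIRST(z z) = {z}, so it goes in M[R, t] for t ∈ {z}.
For R → S z: FIRST(S z) = {b, d}, so it goes in M[R, t] for t ∈ {b, d}.
For R → ε: FIRST(ε) = {ε}, so it goes in M[R, t] for t ∈ {}; since ε ∈ FIRST, also for every t ∈ FOLLOW(R) = {$}.

R → z z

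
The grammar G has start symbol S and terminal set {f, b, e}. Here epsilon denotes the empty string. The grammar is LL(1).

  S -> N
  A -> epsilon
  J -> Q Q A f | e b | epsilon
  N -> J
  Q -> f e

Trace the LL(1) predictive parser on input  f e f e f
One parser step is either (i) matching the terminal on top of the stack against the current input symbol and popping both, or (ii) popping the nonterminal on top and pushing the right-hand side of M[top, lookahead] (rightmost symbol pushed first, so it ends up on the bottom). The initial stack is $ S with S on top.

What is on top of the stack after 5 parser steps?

step 1: stack=$ S  input=f e f e f $  — expand S -> N
step 2: stack=$ N  input=f e f e f $  — expand N -> J
step 3: stack=$ J  input=f e f e f $  — expand J -> Q Q A f
step 4: stack=$ f A Q Q  input=f e f e f $  — expand Q -> f e
step 5: stack=$ f A Q e f  input=f e f e f $  — match f
Stack after step 5: $ f A Q e (top = e).

e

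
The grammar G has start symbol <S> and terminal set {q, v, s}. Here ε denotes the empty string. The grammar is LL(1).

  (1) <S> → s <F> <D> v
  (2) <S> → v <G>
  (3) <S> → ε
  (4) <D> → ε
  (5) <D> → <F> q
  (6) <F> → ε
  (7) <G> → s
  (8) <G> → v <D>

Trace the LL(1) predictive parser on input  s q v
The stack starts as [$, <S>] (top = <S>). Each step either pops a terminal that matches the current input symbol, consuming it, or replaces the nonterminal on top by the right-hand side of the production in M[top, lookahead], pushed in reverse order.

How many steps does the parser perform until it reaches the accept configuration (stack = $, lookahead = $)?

     Stack          Input    Action
  1  $ <S>          s q v $  expand <S> → s <F> <D> v
  2  $ v <D> <F> s  s q v $  match s
  3  $ v <D> <F>    q v $    expand <F> → ε
  4  $ v <D>        q v $    expand <D> → <F> q
  5  $ v q <F>      q v $    expand <F> → ε
  6  $ v q          q v $    match q
  7  $ v            v $      match v
Accept reached after 7 steps.

7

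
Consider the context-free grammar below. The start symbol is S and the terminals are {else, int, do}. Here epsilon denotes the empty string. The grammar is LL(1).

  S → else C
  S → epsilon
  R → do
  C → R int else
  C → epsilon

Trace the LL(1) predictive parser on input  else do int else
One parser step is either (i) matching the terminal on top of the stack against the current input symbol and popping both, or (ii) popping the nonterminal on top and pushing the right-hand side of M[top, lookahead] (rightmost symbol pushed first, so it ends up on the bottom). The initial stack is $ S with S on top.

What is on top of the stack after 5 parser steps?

     Stack          Input               Action
  1  $ S            else do int else $  expand S → else C
  2  $ C else       else do int else $  match else
  3  $ C            do int else $       expand C → R int else
  4  $ else int R   do int else $       expand R → do
  5  $ else int do  do int else $       match do
Stack after step 5: $ else int (top = int).

int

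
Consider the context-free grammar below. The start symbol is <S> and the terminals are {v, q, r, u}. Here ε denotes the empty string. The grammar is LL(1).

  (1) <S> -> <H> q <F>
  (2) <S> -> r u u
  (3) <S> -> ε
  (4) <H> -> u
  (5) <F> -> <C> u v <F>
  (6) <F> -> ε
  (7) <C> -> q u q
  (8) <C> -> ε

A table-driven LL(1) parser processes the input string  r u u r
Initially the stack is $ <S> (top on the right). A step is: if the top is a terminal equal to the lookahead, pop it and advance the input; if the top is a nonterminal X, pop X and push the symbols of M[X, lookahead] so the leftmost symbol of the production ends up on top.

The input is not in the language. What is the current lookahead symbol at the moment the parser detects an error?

r

     Stack    Input      Action
  1  $ <S>    r u u r $  expand <S> -> r u u
  2  $ u u r  r u u r $  match r
  3  $ u u    u u r $    match u
  4  $ u      u r $      match u
  5  $        r $        error: stack empty but input remains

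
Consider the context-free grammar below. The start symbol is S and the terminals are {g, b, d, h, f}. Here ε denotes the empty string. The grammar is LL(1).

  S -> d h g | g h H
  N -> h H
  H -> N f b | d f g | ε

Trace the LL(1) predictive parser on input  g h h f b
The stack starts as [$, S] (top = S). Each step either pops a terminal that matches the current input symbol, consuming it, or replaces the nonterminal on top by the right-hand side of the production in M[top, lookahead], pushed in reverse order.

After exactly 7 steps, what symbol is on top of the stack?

step 1: stack=$ S  input=g h h f b $  — expand S -> g h H
step 2: stack=$ H h g  input=g h h f b $  — match g
step 3: stack=$ H h  input=h h f b $  — match h
step 4: stack=$ H  input=h f b $  — expand H -> N f b
step 5: stack=$ b f N  input=h f b $  — expand N -> h H
step 6: stack=$ b f H h  input=h f b $  — match h
step 7: stack=$ b f H  input=f b $  — expand H -> ε
Stack after step 7: $ b f (top = f).

f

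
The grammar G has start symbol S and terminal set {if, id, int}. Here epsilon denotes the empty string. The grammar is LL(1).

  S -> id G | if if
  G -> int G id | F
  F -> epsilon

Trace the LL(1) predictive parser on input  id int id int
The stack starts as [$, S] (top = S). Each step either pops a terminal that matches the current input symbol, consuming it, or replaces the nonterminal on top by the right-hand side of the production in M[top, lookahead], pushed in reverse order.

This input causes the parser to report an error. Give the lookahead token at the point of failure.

int

     Stack       Input            Action
  1  $ S         id int id int $  expand S -> id G
  2  $ G id      id int id int $  match id
  3  $ G         int id int $     expand G -> int G id
  4  $ id G int  int id int $     match int
  5  $ id G      id int $         expand G -> F
  6  $ id F      id int $         expand F -> epsilon
  7  $ id        id int $         match id
  8  $           int $            error: stack empty but input remains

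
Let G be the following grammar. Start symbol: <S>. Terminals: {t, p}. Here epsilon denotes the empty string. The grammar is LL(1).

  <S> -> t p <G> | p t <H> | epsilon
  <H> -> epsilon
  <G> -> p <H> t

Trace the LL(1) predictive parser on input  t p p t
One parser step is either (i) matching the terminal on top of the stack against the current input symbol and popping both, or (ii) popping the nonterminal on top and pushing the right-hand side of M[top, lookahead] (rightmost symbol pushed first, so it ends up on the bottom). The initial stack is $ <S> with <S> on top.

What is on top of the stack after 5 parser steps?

step 1: stack=$ <S>  input=t p p t $  — expand <S> -> t p <G>
step 2: stack=$ <G> p t  input=t p p t $  — match t
step 3: stack=$ <G> p  input=p p t $  — match p
step 4: stack=$ <G>  input=p t $  — expand <G> -> p <H> t
step 5: stack=$ t <H> p  input=p t $  — match p
Stack after step 5: $ t <H> (top = <H>).

<H>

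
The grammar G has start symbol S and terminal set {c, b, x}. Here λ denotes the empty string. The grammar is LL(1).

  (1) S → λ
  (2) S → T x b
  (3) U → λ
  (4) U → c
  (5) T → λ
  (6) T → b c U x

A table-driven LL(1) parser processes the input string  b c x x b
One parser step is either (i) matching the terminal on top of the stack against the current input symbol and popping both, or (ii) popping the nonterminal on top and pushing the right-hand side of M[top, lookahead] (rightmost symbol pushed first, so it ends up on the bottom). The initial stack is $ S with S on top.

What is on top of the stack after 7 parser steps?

b

step 1: stack=$ S  input=b c x x b $  — expand S → T x b
step 2: stack=$ b x T  input=b c x x b $  — expand T → b c U x
step 3: stack=$ b x x U c b  input=b c x x b $  — match b
step 4: stack=$ b x x U c  input=c x x b $  — match c
step 5: stack=$ b x x U  input=x x b $  — expand U → λ
step 6: stack=$ b x x  input=x x b $  — match x
step 7: stack=$ b x  input=x b $  — match x
Stack after step 7: $ b (top = b).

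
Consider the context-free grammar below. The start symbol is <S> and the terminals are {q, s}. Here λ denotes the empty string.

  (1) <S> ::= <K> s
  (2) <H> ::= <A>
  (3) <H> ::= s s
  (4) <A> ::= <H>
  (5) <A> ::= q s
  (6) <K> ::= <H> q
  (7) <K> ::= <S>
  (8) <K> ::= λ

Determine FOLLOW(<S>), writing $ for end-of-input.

FIRST(<S>): from <S>::=<K> s we get {q, s}. So FIRST(<S>) = {q, s}.
FIRST(<H>): from <H>::=<A> we get {q, s}; from <H>::=s s we get {s}. So FIRST(<H>) = {q, s}.
FIRST(<A>): from <A>::=<H> we get {q, s}; from <A>::=q s we get {q}. So FIRST(<A>) = {q, s}.
FIRST(<K>): from <K>::=<H> q we get {q, s}; from <K>::=<S> we get {q, s}; from <K>::=λ we get {λ}. So FIRST(<K>) = {λ, q, s}.
FOLLOW(<S>) includes $ since <S> is the start symbol.
FOLLOW(<K>): in <S>::=<K> s, <K> is followed by s with FIRST {s}. Thus FOLLOW(<K>) = {s}.
FOLLOW(<S>): in <K>::=<S>, the suffix after <S> is empty, so FOLLOW(<S>) ⊇ FOLLOW(<K>) = {s}. Thus FOLLOW(<S>) = {$, s}.
FOLLOW(<H>): in <A>::=<H>, the suffix after <H> is empty, so FOLLOW(<H>) ⊇ FOLLOW(<A>) = {q}; in <K>::=<H> q, <H> is followed by q with FIRST {q}. Thus FOLLOW(<H>) = {q}.
FOLLOW(<A>): in <H>::=<A>, the suffix after <A> is empty, so FOLLOW(<A>) ⊇ FOLLOW(<H>) = {q}. Thus FOLLOW(<A>) = {q}.

{$, s}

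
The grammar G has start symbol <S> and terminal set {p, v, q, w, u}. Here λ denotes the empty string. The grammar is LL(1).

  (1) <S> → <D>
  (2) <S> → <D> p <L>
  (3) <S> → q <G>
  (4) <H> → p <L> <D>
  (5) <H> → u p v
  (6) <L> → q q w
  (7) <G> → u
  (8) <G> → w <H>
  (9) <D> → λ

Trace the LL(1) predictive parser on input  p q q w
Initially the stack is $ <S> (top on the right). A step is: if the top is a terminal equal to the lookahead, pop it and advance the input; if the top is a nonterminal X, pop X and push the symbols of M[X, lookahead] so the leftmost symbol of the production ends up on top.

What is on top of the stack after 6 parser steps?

w

     Stack        Input      Action
  1  $ <S>        p q q w $  expand <S> → <D> p <L>
  2  $ <L> p <D>  p q q w $  expand <D> → λ
  3  $ <L> p      p q q w $  match p
  4  $ <L>        q q w $    expand <L> → q q w
  5  $ w q q      q q w $    match q
  6  $ w q        q w $      match q
Stack after step 6: $ w (top = w).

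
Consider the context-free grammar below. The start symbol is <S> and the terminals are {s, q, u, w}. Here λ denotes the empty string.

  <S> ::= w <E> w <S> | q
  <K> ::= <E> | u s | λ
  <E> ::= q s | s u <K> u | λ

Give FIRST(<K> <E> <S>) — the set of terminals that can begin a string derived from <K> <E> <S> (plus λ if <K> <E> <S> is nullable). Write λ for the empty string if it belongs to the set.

{q, s, u, w}

FIRST(<S>) = {q, w}
FIRST(<E>) = {λ, q, s}
FIRST(<K>) = {λ, q, s, u}  (via <E>)
FIRST(<K> <E> <S>): take FIRST of each symbol in turn, carrying on past any symbol whose FIRST contains λ; result {q, s, u, w}.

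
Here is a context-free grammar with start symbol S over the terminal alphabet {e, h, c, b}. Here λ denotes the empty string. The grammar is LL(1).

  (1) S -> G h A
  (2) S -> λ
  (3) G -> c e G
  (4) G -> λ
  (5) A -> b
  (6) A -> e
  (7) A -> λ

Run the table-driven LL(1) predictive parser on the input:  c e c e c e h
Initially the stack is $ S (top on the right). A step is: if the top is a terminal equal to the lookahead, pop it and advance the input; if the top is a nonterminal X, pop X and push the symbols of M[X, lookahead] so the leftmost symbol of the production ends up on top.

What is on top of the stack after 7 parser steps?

G

step 1: stack=$ S  input=c e c e c e h $  — expand S -> G h A
step 2: stack=$ A h G  input=c e c e c e h $  — expand G -> c e G
step 3: stack=$ A h G e c  input=c e c e c e h $  — match c
step 4: stack=$ A h G e  input=e c e c e h $  — match e
step 5: stack=$ A h G  input=c e c e h $  — expand G -> c e G
step 6: stack=$ A h G e c  input=c e c e h $  — match c
step 7: stack=$ A h G e  input=e c e h $  — match e
Stack after step 7: $ A h G (top = G).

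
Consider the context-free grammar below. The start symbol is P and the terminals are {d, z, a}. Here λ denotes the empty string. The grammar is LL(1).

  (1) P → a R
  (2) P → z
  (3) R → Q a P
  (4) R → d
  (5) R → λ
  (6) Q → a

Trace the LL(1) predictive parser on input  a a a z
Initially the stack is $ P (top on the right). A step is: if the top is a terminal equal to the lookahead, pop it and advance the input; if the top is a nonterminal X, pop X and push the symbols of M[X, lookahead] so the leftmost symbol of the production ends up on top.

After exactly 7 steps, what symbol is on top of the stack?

z

step 1: stack=$ P  input=a a a z $  — expand P → a R
step 2: stack=$ R a  input=a a a z $  — match a
step 3: stack=$ R  input=a a z $  — expand R → Q a P
step 4: stack=$ P a Q  input=a a z $  — expand Q → a
step 5: stack=$ P a a  input=a a z $  — match a
step 6: stack=$ P a  input=a z $  — match a
step 7: stack=$ P  input=z $  — expand P → z
Stack after step 7: $ z (top = z).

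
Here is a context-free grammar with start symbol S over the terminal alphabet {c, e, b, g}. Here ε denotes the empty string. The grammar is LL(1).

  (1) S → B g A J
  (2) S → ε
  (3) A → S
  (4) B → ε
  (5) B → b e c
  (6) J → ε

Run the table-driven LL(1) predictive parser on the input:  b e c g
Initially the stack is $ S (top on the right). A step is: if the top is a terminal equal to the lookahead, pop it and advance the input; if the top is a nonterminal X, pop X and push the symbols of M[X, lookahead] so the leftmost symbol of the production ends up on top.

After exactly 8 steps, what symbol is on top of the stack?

step 1: stack=$ S  input=b e c g $  — expand S → B g A J
step 2: stack=$ J A g B  input=b e c g $  — expand B → b e c
step 3: stack=$ J A g c e b  input=b e c g $  — match b
step 4: stack=$ J A g c e  input=e c g $  — match e
step 5: stack=$ J A g c  input=c g $  — match c
step 6: stack=$ J A g  input=g $  — match g
step 7: stack=$ J A  input=$  — expand A → S
step 8: stack=$ J S  input=$  — expand S → ε
Stack after step 8: $ J (top = J).

J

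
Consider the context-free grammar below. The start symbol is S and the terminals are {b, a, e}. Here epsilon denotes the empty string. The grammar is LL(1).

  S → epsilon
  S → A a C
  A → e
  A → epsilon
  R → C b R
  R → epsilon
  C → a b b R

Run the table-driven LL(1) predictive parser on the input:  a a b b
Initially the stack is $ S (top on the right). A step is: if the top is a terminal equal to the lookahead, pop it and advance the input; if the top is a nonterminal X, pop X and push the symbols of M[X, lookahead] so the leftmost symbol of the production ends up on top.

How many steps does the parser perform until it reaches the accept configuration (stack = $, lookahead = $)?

     Stack      Input      Action
  1  $ S        a a b b $  expand S → A a C
  2  $ C a A    a a b b $  expand A → epsilon
  3  $ C a      a a b b $  match a
  4  $ C        a b b $    expand C → a b b R
  5  $ R b b a  a b b $    match a
  6  $ R b b    b b $      match b
  7  $ R b      b $        match b
  8  $ R        $          expand R → epsilon
Accept reached after 8 steps.

8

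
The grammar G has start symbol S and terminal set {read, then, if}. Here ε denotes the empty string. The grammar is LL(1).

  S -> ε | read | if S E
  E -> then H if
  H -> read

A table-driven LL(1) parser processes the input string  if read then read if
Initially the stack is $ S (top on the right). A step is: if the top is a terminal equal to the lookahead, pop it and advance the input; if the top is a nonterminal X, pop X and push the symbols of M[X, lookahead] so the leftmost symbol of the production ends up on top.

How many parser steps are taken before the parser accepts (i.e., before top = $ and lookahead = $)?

     Stack        Input                   Action
  1  $ S          if read then read if $  expand S -> if S E
  2  $ E S if     if read then read if $  match if
  3  $ E S        read then read if $     expand S -> read
  4  $ E read     read then read if $     match read
  5  $ E          then read if $          expand E -> then H if
  6  $ if H then  then read if $          match then
  7  $ if H       read if $               expand H -> read
  8  $ if read    read if $               match read
  9  $ if         if $                    match if
Accept reached after 9 steps.

9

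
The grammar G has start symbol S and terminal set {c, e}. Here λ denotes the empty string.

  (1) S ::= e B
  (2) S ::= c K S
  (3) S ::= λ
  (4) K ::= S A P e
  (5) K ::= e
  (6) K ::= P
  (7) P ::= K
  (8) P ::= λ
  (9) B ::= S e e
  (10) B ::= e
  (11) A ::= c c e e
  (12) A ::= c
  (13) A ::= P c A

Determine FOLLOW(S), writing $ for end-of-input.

{$, c, e}

FIRST(S) = {λ, c, e}
FIRST(B) = {c, e}  (via S e e)
FIRST(K) = {λ, c, e}  (via S A P e, P)
FIRST(P) = {λ, c, e}  (via K)
FIRST(A) = {c, e}  (via P c A)
FOLLOW(S) includes $ since S is the start symbol.
FOLLOW(S): in S::=c K S, the suffix after S is empty (adds nothing new); in K::=S A P e, S is followed by A P e with FIRST {c, e}; in B::=S e e, S is followed by e e with FIRST {e}. Thus FOLLOW(S) = {$, c, e}.
FOLLOW(B): in S::=e B, the suffix after B is empty, so FOLLOW(B) ⊇ FOLLOW(S) = {$, c, e}. Thus FOLLOW(B) = {$, c, e}.
FOLLOW(A): in K::=S A P e, A is followed by P e with FIRST {c, e}; in A::=P c A, the suffix after A is empty (adds nothing new). Thus FOLLOW(A) = {c, e}.
FOLLOW(K): in S::=c K S, K is followed by S with FIRST {λ, c, e}; in S::=c K S, the suffix after K is nullable, so FOLLOW(K) ⊇ FOLLOW(S) = {$, c, e}; in P::=K, the suffix after K is empty, so FOLLOW(K) ⊇ FOLLOW(P) = {$, c, e}. Thus FOLLOW(K) = {$, c, e}.
FOLLOW(P): in K::=S A P e, P is followed by e with FIRST {e}; in K::=P, the suffix after P is empty, so FOLLOW(P) ⊇ FOLLOW(K) = {$, c, e}; in A::=P c A, P is followed by c A with FIRST {c}. Thus FOLLOW(P) = {$, c, e}.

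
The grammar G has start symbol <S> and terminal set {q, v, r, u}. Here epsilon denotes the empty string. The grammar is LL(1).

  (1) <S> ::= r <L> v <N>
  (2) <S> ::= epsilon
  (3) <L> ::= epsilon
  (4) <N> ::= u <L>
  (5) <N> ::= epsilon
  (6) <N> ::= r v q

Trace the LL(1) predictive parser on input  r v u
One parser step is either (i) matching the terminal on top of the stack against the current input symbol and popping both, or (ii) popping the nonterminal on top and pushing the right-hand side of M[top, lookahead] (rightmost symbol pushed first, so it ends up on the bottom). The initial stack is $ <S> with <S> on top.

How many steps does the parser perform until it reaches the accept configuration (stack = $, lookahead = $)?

     Stack          Input    Action
  1  $ <S>          r v u $  expand <S> ::= r <L> v <N>
  2  $ <N> v <L> r  r v u $  match r
  3  $ <N> v <L>    v u $    expand <L> ::= epsilon
  4  $ <N> v        v u $    match v
  5  $ <N>          u $      expand <N> ::= u <L>
  6  $ <L> u        u $      match u
  7  $ <L>          $        expand <L> ::= epsilon
Accept reached after 7 steps.

7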